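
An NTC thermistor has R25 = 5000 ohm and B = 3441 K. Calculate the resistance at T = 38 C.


NTC thermistor equation: Rt = R25 * exp(B * (1/T - 1/T25)).
T in Kelvin: 311.15 K, T25 = 298.15 K
1/T - 1/T25 = 1/311.15 - 1/298.15 = -0.00014013
B * (1/T - 1/T25) = 3441 * -0.00014013 = -0.4822
Rt = 5000 * exp(-0.4822) = 3087.1 ohm

3087.1 ohm


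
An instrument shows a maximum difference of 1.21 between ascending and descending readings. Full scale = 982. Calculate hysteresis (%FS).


Hysteresis = (max difference / full scale) * 100%.
H = (1.21 / 982) * 100
H = 0.123 %FS

0.123 %FS


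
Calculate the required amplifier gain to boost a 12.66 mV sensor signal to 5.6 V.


Gain = Vout / Vin (converting to same units).
G = 5.6 V / 12.66 mV
G = 5600.0 mV / 12.66 mV
G = 442.34

442.34


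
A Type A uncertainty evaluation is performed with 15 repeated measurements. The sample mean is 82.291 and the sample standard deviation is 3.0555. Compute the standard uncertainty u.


The standard uncertainty for Type A evaluation is u = s / sqrt(n).
u = 3.0555 / sqrt(15)
u = 3.0555 / 3.873
u = 0.7889

0.7889


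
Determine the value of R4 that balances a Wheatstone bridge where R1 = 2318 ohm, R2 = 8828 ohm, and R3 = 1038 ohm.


At balance: R1*R4 = R2*R3, so R4 = R2*R3/R1.
R4 = 8828 * 1038 / 2318
R4 = 9163464 / 2318
R4 = 3953.18 ohm

3953.18 ohm


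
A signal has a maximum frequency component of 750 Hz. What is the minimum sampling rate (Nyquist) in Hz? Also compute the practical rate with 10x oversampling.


By Nyquist theorem, fs_min = 2 * fmax.
fs_min = 2 * 750 = 1500 Hz
Practical rate = 10 * fs_min = 10 * 1500 = 15000 Hz

fs_min = 1500 Hz, fs_practical = 15000 Hz


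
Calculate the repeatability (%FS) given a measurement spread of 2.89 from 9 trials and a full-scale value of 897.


Repeatability = (spread / full scale) * 100%.
R = (2.89 / 897) * 100
R = 0.322 %FS

0.322 %FS


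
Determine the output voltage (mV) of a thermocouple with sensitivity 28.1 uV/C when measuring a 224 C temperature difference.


The thermocouple output V = sensitivity * dT.
V = 28.1 uV/C * 224 C
V = 6294.4 uV
V = 6.294 mV

6.294 mV


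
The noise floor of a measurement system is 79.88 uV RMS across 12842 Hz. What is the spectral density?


Noise spectral density = Vrms / sqrt(BW).
NSD = 79.88 / sqrt(12842)
NSD = 79.88 / 113.3225
NSD = 0.7049 uV/sqrt(Hz)

0.7049 uV/sqrt(Hz)


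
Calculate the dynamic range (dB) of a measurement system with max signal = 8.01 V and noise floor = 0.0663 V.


Dynamic range = 20 * log10(Vmax / Vnoise).
DR = 20 * log10(8.01 / 0.0663)
DR = 20 * log10(120.81)
DR = 41.64 dB

41.64 dB


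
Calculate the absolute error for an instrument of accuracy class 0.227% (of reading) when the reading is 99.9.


Absolute error = (accuracy% / 100) * reading.
Error = (0.227 / 100) * 99.9
Error = 0.00227 * 99.9
Error = 0.2268

0.2268


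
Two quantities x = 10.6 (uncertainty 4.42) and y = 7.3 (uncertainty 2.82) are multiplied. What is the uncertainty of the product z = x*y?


For a product z = x*y, the relative uncertainty is:
uz/z = sqrt((ux/x)^2 + (uy/y)^2)
Relative uncertainties: ux/x = 4.42/10.6 = 0.416981
uy/y = 2.82/7.3 = 0.386301
z = 10.6 * 7.3 = 77.4
uz = 77.4 * sqrt(0.416981^2 + 0.386301^2) = 43.984

43.984


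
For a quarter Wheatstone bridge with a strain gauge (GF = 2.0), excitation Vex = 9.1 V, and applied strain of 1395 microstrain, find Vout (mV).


Quarter bridge output: Vout = (GF * epsilon * Vex) / 4.
Vout = (2.0 * 1395e-6 * 9.1) / 4
Vout = 0.025389 / 4 V
Vout = 0.00634725 V = 6.3472 mV

6.3472 mV


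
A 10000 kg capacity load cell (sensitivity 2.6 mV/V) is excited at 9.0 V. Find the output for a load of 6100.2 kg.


Vout = rated_output * Vex * (load / capacity).
Vout = 2.6 * 9.0 * (6100.2 / 10000)
Vout = 2.6 * 9.0 * 0.61002
Vout = 14.274 mV

14.274 mV


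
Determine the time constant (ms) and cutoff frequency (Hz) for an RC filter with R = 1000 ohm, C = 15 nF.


Time constant: tau = R * C.
tau = 1000 * 1.50e-08 = 1.5e-05 s
tau = 0.015 ms
Cutoff frequency: fc = 1 / (2*pi*R*C).
fc = 1 / (2*pi*1.5e-05) = 10610.33 Hz

tau = 0.015 ms, fc = 10610.33 Hz


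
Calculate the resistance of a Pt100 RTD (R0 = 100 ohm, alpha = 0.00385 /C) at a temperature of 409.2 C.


The RTD equation: Rt = R0 * (1 + alpha * T).
Rt = 100 * (1 + 0.00385 * 409.2)
Rt = 100 * (1 + 1.57542)
Rt = 100 * 2.57542
Rt = 257.542 ohm

257.542 ohm


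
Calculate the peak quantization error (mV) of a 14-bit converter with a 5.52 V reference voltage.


The maximum quantization error is +/- LSB/2.
LSB = Vref / 2^n = 5.52 / 16384 = 0.00033691 V
Max error = LSB / 2 = 0.00033691 / 2 = 0.00016846 V
Max error = 0.1685 mV

0.1685 mV


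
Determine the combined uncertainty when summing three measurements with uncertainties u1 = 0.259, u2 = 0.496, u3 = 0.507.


For a sum of independent quantities, uc = sqrt(u1^2 + u2^2 + u3^2).
uc = sqrt(0.259^2 + 0.496^2 + 0.507^2)
uc = sqrt(0.067081 + 0.246016 + 0.257049)
uc = 0.7551

0.7551


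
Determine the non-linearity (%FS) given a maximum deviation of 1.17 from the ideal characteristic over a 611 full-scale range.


Linearity error = (max deviation / full scale) * 100%.
Linearity = (1.17 / 611) * 100
Linearity = 0.191 %FS

0.191 %FS


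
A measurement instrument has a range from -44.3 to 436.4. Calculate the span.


Span = upper range - lower range.
Span = 436.4 - (-44.3)
Span = 480.7

480.7


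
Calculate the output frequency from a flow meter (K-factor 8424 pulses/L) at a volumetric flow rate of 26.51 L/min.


Frequency = K * Q / 60 (converting L/min to L/s).
f = 8424 * 26.51 / 60
f = 223320.24 / 60
f = 3722.0 Hz

3722.0 Hz


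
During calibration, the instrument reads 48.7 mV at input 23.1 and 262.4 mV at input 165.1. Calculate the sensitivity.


Sensitivity = (y2 - y1) / (x2 - x1).
S = (262.4 - 48.7) / (165.1 - 23.1)
S = 213.7 / 142.0
S = 1.5049 mV/unit

1.5049 mV/unit


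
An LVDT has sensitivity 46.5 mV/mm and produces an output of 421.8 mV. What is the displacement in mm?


Displacement = Vout / sensitivity.
d = 421.8 / 46.5
d = 9.071 mm

9.071 mm


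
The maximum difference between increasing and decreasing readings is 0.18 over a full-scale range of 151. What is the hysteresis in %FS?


Hysteresis = (max difference / full scale) * 100%.
H = (0.18 / 151) * 100
H = 0.119 %FS

0.119 %FS


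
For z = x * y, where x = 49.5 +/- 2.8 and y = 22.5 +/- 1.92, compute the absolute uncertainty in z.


For a product z = x*y, the relative uncertainty is:
uz/z = sqrt((ux/x)^2 + (uy/y)^2)
Relative uncertainties: ux/x = 2.8/49.5 = 0.056566
uy/y = 1.92/22.5 = 0.085333
z = 49.5 * 22.5 = 1113.8
uz = 1113.8 * sqrt(0.056566^2 + 0.085333^2) = 114.025

114.025


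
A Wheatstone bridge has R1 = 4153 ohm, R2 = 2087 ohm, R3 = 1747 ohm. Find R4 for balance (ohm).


At balance: R1*R4 = R2*R3, so R4 = R2*R3/R1.
R4 = 2087 * 1747 / 4153
R4 = 3645989 / 4153
R4 = 877.92 ohm

877.92 ohm


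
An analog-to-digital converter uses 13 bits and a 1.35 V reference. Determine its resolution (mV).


The resolution (LSB) of an ADC is Vref / 2^n.
LSB = 1.35 / 2^13
LSB = 1.35 / 8192
LSB = 0.00016479 V = 0.16479492 mV

0.16479492 mV


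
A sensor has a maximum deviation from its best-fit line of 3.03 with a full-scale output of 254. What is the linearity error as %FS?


Linearity error = (max deviation / full scale) * 100%.
Linearity = (3.03 / 254) * 100
Linearity = 1.193 %FS

1.193 %FS


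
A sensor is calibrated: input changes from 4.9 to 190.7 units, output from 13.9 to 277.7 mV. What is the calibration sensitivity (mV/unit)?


Sensitivity = (y2 - y1) / (x2 - x1).
S = (277.7 - 13.9) / (190.7 - 4.9)
S = 263.8 / 185.8
S = 1.4198 mV/unit

1.4198 mV/unit


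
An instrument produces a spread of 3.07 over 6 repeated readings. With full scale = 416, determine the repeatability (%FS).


Repeatability = (spread / full scale) * 100%.
R = (3.07 / 416) * 100
R = 0.738 %FS

0.738 %FS


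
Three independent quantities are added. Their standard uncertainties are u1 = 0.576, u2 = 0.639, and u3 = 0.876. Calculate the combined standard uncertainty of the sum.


For a sum of independent quantities, uc = sqrt(u1^2 + u2^2 + u3^2).
uc = sqrt(0.576^2 + 0.639^2 + 0.876^2)
uc = sqrt(0.331776 + 0.408321 + 0.767376)
uc = 1.2278

1.2278


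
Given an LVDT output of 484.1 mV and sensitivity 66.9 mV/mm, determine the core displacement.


Displacement = Vout / sensitivity.
d = 484.1 / 66.9
d = 7.236 mm

7.236 mm


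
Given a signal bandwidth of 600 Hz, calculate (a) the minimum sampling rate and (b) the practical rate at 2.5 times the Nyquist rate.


By Nyquist theorem, fs_min = 2 * fmax.
fs_min = 2 * 600 = 1200 Hz
Practical rate = 2.5 * fs_min = 2.5 * 1200 = 3000 Hz

fs_min = 1200 Hz, fs_practical = 3000 Hz


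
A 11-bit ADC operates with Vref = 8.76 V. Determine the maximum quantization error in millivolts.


The maximum quantization error is +/- LSB/2.
LSB = Vref / 2^n = 8.76 / 2048 = 0.00427734 V
Max error = LSB / 2 = 0.00427734 / 2 = 0.00213867 V
Max error = 2.1387 mV

2.1387 mV


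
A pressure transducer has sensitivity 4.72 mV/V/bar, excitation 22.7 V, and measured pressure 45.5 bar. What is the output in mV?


Output = sensitivity * Vex * P.
Vout = 4.72 * 22.7 * 45.5
Vout = 107.144 * 45.5
Vout = 4875.05 mV

4875.05 mV


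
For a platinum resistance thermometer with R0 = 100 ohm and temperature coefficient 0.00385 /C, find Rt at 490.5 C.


The RTD equation: Rt = R0 * (1 + alpha * T).
Rt = 100 * (1 + 0.00385 * 490.5)
Rt = 100 * (1 + 1.888425)
Rt = 100 * 2.888425
Rt = 288.842 ohm

288.842 ohm


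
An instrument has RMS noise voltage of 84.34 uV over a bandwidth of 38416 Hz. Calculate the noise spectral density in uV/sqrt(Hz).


Noise spectral density = Vrms / sqrt(BW).
NSD = 84.34 / sqrt(38416)
NSD = 84.34 / 196.0
NSD = 0.4303 uV/sqrt(Hz)

0.4303 uV/sqrt(Hz)


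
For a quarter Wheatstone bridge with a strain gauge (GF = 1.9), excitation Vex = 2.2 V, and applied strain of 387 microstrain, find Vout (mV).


Quarter bridge output: Vout = (GF * epsilon * Vex) / 4.
Vout = (1.9 * 387e-6 * 2.2) / 4
Vout = 0.00161766 / 4 V
Vout = 0.00040441 V = 0.4044 mV

0.4044 mV


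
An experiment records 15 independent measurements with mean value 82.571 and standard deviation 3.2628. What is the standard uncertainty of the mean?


The standard uncertainty for Type A evaluation is u = s / sqrt(n).
u = 3.2628 / sqrt(15)
u = 3.2628 / 3.873
u = 0.8425

0.8425


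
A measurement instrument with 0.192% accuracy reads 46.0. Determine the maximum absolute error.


Absolute error = (accuracy% / 100) * reading.
Error = (0.192 / 100) * 46.0
Error = 0.00192 * 46.0
Error = 0.0883

0.0883


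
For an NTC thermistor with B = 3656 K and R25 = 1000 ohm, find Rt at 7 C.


NTC thermistor equation: Rt = R25 * exp(B * (1/T - 1/T25)).
T in Kelvin: 280.15 K, T25 = 298.15 K
1/T - 1/T25 = 1/280.15 - 1/298.15 = 0.0002155
B * (1/T - 1/T25) = 3656 * 0.0002155 = 0.7879
Rt = 1000 * exp(0.7879) = 2198.7 ohm

2198.7 ohm


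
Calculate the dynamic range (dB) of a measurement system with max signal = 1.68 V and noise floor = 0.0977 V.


Dynamic range = 20 * log10(Vmax / Vnoise).
DR = 20 * log10(1.68 / 0.0977)
DR = 20 * log10(17.2)
DR = 24.71 dB

24.71 dB


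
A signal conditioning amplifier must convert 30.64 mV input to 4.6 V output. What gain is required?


Gain = Vout / Vin (converting to same units).
G = 4.6 V / 30.64 mV
G = 4600.0 mV / 30.64 mV
G = 150.13

150.13


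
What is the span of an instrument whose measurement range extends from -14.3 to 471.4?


Span = upper range - lower range.
Span = 471.4 - (-14.3)
Span = 485.7

485.7


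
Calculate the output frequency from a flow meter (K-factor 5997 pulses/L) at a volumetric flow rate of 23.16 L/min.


Frequency = K * Q / 60 (converting L/min to L/s).
f = 5997 * 23.16 / 60
f = 138890.52 / 60
f = 2314.84 Hz

2314.84 Hz


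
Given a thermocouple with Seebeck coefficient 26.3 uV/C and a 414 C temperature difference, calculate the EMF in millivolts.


The thermocouple output V = sensitivity * dT.
V = 26.3 uV/C * 414 C
V = 10888.2 uV
V = 10.888 mV

10.888 mV


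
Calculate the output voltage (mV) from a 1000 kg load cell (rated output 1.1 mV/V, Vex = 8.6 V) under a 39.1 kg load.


Vout = rated_output * Vex * (load / capacity).
Vout = 1.1 * 8.6 * (39.1 / 1000)
Vout = 1.1 * 8.6 * 0.0391
Vout = 0.37 mV

0.37 mV


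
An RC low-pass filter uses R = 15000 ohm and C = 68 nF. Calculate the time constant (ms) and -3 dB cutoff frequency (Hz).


Time constant: tau = R * C.
tau = 15000 * 6.80e-08 = 0.00102 s
tau = 1.02 ms
Cutoff frequency: fc = 1 / (2*pi*R*C).
fc = 1 / (2*pi*0.00102) = 156.03 Hz

tau = 1.02 ms, fc = 156.03 Hz


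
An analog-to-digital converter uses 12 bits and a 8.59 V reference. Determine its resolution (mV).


The resolution (LSB) of an ADC is Vref / 2^n.
LSB = 8.59 / 2^12
LSB = 8.59 / 4096
LSB = 0.00209717 V = 2.09716797 mV

2.09716797 mV


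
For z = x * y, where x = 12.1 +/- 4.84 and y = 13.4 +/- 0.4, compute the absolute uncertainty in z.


For a product z = x*y, the relative uncertainty is:
uz/z = sqrt((ux/x)^2 + (uy/y)^2)
Relative uncertainties: ux/x = 4.84/12.1 = 0.4
uy/y = 0.4/13.4 = 0.029851
z = 12.1 * 13.4 = 162.1
uz = 162.1 * sqrt(0.4^2 + 0.029851^2) = 65.036

65.036


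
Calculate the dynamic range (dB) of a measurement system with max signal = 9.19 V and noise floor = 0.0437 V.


Dynamic range = 20 * log10(Vmax / Vnoise).
DR = 20 * log10(9.19 / 0.0437)
DR = 20 * log10(210.3)
DR = 46.46 dB

46.46 dB


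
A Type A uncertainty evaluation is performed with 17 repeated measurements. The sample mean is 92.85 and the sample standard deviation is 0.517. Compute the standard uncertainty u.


The standard uncertainty for Type A evaluation is u = s / sqrt(n).
u = 0.517 / sqrt(17)
u = 0.517 / 4.1231
u = 0.1254

0.1254


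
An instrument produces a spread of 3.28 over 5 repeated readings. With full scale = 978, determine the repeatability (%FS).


Repeatability = (spread / full scale) * 100%.
R = (3.28 / 978) * 100
R = 0.335 %FS

0.335 %FS


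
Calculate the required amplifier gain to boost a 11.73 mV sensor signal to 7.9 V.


Gain = Vout / Vin (converting to same units).
G = 7.9 V / 11.73 mV
G = 7900.0 mV / 11.73 mV
G = 673.49

673.49


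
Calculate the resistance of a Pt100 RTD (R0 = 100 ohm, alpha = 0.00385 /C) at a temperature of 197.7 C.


The RTD equation: Rt = R0 * (1 + alpha * T).
Rt = 100 * (1 + 0.00385 * 197.7)
Rt = 100 * (1 + 0.761145)
Rt = 100 * 1.761145
Rt = 176.114 ohm

176.114 ohm


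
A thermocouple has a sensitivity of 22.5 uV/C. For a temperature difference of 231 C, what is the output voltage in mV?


The thermocouple output V = sensitivity * dT.
V = 22.5 uV/C * 231 C
V = 5197.5 uV
V = 5.197 mV

5.197 mV


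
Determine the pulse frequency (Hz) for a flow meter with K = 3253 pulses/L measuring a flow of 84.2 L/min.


Frequency = K * Q / 60 (converting L/min to L/s).
f = 3253 * 84.2 / 60
f = 273902.6 / 60
f = 4565.04 Hz

4565.04 Hz


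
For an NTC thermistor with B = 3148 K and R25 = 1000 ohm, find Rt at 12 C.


NTC thermistor equation: Rt = R25 * exp(B * (1/T - 1/T25)).
T in Kelvin: 285.15 K, T25 = 298.15 K
1/T - 1/T25 = 1/285.15 - 1/298.15 = 0.00015291
B * (1/T - 1/T25) = 3148 * 0.00015291 = 0.4814
Rt = 1000 * exp(0.4814) = 1618.3 ohm

1618.3 ohm


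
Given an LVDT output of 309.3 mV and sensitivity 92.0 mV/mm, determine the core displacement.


Displacement = Vout / sensitivity.
d = 309.3 / 92.0
d = 3.362 mm

3.362 mm


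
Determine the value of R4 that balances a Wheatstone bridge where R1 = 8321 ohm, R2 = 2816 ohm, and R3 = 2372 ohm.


At balance: R1*R4 = R2*R3, so R4 = R2*R3/R1.
R4 = 2816 * 2372 / 8321
R4 = 6679552 / 8321
R4 = 802.73 ohm

802.73 ohm


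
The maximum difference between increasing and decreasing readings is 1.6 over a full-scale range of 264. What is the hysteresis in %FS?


Hysteresis = (max difference / full scale) * 100%.
H = (1.6 / 264) * 100
H = 0.606 %FS

0.606 %FS


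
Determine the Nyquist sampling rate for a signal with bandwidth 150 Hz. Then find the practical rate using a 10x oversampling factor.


By Nyquist theorem, fs_min = 2 * fmax.
fs_min = 2 * 150 = 300 Hz
Practical rate = 10 * fs_min = 10 * 300 = 3000 Hz

fs_min = 300 Hz, fs_practical = 3000 Hz


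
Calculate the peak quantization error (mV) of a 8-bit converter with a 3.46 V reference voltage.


The maximum quantization error is +/- LSB/2.
LSB = Vref / 2^n = 3.46 / 256 = 0.01351562 V
Max error = LSB / 2 = 0.01351562 / 2 = 0.00675781 V
Max error = 6.7578 mV

6.7578 mV


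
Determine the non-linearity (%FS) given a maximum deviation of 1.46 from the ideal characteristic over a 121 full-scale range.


Linearity error = (max deviation / full scale) * 100%.
Linearity = (1.46 / 121) * 100
Linearity = 1.207 %FS

1.207 %FS


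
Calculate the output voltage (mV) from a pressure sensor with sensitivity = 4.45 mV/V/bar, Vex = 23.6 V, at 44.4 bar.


Output = sensitivity * Vex * P.
Vout = 4.45 * 23.6 * 44.4
Vout = 105.02 * 44.4
Vout = 4662.89 mV

4662.89 mV


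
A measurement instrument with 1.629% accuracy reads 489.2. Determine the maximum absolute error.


Absolute error = (accuracy% / 100) * reading.
Error = (1.629 / 100) * 489.2
Error = 0.01629 * 489.2
Error = 7.9691

7.9691


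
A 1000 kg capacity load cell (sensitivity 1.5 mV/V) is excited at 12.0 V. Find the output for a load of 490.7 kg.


Vout = rated_output * Vex * (load / capacity).
Vout = 1.5 * 12.0 * (490.7 / 1000)
Vout = 1.5 * 12.0 * 0.4907
Vout = 8.833 mV

8.833 mV


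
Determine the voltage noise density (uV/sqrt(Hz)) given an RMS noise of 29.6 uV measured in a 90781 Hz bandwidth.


Noise spectral density = Vrms / sqrt(BW).
NSD = 29.6 / sqrt(90781)
NSD = 29.6 / 301.2989
NSD = 0.0982 uV/sqrt(Hz)

0.0982 uV/sqrt(Hz)


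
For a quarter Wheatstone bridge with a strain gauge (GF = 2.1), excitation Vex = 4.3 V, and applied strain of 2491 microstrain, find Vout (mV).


Quarter bridge output: Vout = (GF * epsilon * Vex) / 4.
Vout = (2.1 * 2491e-6 * 4.3) / 4
Vout = 0.02249373 / 4 V
Vout = 0.00562343 V = 5.6234 mV

5.6234 mV


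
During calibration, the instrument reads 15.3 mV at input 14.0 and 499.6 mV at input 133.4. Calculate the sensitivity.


Sensitivity = (y2 - y1) / (x2 - x1).
S = (499.6 - 15.3) / (133.4 - 14.0)
S = 484.3 / 119.4
S = 4.0561 mV/unit

4.0561 mV/unit


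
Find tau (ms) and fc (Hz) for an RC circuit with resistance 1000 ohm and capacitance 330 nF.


Time constant: tau = R * C.
tau = 1000 * 3.30e-07 = 0.00033 s
tau = 0.33 ms
Cutoff frequency: fc = 1 / (2*pi*R*C).
fc = 1 / (2*pi*0.00033) = 482.29 Hz

tau = 0.33 ms, fc = 482.29 Hz


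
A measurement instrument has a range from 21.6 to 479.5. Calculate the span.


Span = upper range - lower range.
Span = 479.5 - (21.6)
Span = 457.9

457.9


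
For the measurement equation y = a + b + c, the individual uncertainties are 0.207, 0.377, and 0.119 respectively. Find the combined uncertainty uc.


For a sum of independent quantities, uc = sqrt(u1^2 + u2^2 + u3^2).
uc = sqrt(0.207^2 + 0.377^2 + 0.119^2)
uc = sqrt(0.042849 + 0.142129 + 0.014161)
uc = 0.4462

0.4462


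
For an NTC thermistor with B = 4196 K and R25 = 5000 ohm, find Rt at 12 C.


NTC thermistor equation: Rt = R25 * exp(B * (1/T - 1/T25)).
T in Kelvin: 285.15 K, T25 = 298.15 K
1/T - 1/T25 = 1/285.15 - 1/298.15 = 0.00015291
B * (1/T - 1/T25) = 4196 * 0.00015291 = 0.6416
Rt = 5000 * exp(0.6416) = 9497.7 ohm

9497.7 ohm


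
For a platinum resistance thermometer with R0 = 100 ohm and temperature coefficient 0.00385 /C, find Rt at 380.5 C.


The RTD equation: Rt = R0 * (1 + alpha * T).
Rt = 100 * (1 + 0.00385 * 380.5)
Rt = 100 * (1 + 1.464925)
Rt = 100 * 2.464925
Rt = 246.493 ohm

246.493 ohm


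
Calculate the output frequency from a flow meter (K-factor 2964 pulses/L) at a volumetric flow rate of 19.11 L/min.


Frequency = K * Q / 60 (converting L/min to L/s).
f = 2964 * 19.11 / 60
f = 56642.04 / 60
f = 944.03 Hz

944.03 Hz


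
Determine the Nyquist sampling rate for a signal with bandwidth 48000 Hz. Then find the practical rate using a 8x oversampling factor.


By Nyquist theorem, fs_min = 2 * fmax.
fs_min = 2 * 48000 = 96000 Hz
Practical rate = 8 * fs_min = 8 * 96000 = 768000 Hz

fs_min = 96000 Hz, fs_practical = 768000 Hz


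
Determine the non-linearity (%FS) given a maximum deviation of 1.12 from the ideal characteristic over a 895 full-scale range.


Linearity error = (max deviation / full scale) * 100%.
Linearity = (1.12 / 895) * 100
Linearity = 0.125 %FS

0.125 %FS


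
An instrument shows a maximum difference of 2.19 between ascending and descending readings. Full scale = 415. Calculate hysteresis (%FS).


Hysteresis = (max difference / full scale) * 100%.
H = (2.19 / 415) * 100
H = 0.528 %FS

0.528 %FS


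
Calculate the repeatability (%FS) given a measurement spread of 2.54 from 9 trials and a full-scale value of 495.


Repeatability = (spread / full scale) * 100%.
R = (2.54 / 495) * 100
R = 0.513 %FS

0.513 %FS


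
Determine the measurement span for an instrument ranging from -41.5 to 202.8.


Span = upper range - lower range.
Span = 202.8 - (-41.5)
Span = 244.3

244.3


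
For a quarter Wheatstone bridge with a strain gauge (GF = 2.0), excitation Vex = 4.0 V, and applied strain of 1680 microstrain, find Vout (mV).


Quarter bridge output: Vout = (GF * epsilon * Vex) / 4.
Vout = (2.0 * 1680e-6 * 4.0) / 4
Vout = 0.01344 / 4 V
Vout = 0.00336 V = 3.36 mV

3.36 mV


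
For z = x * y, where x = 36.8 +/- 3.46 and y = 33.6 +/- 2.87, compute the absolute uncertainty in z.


For a product z = x*y, the relative uncertainty is:
uz/z = sqrt((ux/x)^2 + (uy/y)^2)
Relative uncertainties: ux/x = 3.46/36.8 = 0.094022
uy/y = 2.87/33.6 = 0.085417
z = 36.8 * 33.6 = 1236.5
uz = 1236.5 * sqrt(0.094022^2 + 0.085417^2) = 157.067

157.067


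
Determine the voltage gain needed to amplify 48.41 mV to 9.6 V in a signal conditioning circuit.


Gain = Vout / Vin (converting to same units).
G = 9.6 V / 48.41 mV
G = 9600.0 mV / 48.41 mV
G = 198.31

198.31


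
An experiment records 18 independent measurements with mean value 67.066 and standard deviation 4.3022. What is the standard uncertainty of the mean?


The standard uncertainty for Type A evaluation is u = s / sqrt(n).
u = 4.3022 / sqrt(18)
u = 4.3022 / 4.2426
u = 1.014

1.014


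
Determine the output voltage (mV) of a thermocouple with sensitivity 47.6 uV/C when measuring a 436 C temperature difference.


The thermocouple output V = sensitivity * dT.
V = 47.6 uV/C * 436 C
V = 20753.6 uV
V = 20.754 mV

20.754 mV


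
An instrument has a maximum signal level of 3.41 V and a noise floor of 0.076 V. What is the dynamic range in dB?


Dynamic range = 20 * log10(Vmax / Vnoise).
DR = 20 * log10(3.41 / 0.076)
DR = 20 * log10(44.87)
DR = 33.04 dB

33.04 dB


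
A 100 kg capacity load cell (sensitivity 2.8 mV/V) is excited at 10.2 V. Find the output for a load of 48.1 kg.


Vout = rated_output * Vex * (load / capacity).
Vout = 2.8 * 10.2 * (48.1 / 100)
Vout = 2.8 * 10.2 * 0.481
Vout = 13.737 mV

13.737 mV


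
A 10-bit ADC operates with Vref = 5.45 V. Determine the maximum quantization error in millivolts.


The maximum quantization error is +/- LSB/2.
LSB = Vref / 2^n = 5.45 / 1024 = 0.00532227 V
Max error = LSB / 2 = 0.00532227 / 2 = 0.00266113 V
Max error = 2.6611 mV

2.6611 mV


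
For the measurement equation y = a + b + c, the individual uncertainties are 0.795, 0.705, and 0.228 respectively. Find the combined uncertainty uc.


For a sum of independent quantities, uc = sqrt(u1^2 + u2^2 + u3^2).
uc = sqrt(0.795^2 + 0.705^2 + 0.228^2)
uc = sqrt(0.632025 + 0.497025 + 0.051984)
uc = 1.0868

1.0868


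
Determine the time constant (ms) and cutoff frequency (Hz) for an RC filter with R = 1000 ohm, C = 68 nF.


Time constant: tau = R * C.
tau = 1000 * 6.80e-08 = 6.8e-05 s
tau = 0.068 ms
Cutoff frequency: fc = 1 / (2*pi*R*C).
fc = 1 / (2*pi*6.8e-05) = 2340.51 Hz

tau = 0.068 ms, fc = 2340.51 Hz


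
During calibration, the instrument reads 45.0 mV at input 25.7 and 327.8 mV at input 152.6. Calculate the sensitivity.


Sensitivity = (y2 - y1) / (x2 - x1).
S = (327.8 - 45.0) / (152.6 - 25.7)
S = 282.8 / 126.9
S = 2.2285 mV/unit

2.2285 mV/unit


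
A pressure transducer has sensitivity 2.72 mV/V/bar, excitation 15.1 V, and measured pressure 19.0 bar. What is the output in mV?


Output = sensitivity * Vex * P.
Vout = 2.72 * 15.1 * 19.0
Vout = 41.072 * 19.0
Vout = 780.37 mV

780.37 mV


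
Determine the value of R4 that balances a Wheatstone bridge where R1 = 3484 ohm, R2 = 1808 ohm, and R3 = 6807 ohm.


At balance: R1*R4 = R2*R3, so R4 = R2*R3/R1.
R4 = 1808 * 6807 / 3484
R4 = 12307056 / 3484
R4 = 3532.45 ohm

3532.45 ohm


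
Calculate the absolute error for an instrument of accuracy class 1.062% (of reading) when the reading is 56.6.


Absolute error = (accuracy% / 100) * reading.
Error = (1.062 / 100) * 56.6
Error = 0.01062 * 56.6
Error = 0.6011

0.6011


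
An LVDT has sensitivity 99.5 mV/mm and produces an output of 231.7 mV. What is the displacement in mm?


Displacement = Vout / sensitivity.
d = 231.7 / 99.5
d = 2.329 mm

2.329 mm


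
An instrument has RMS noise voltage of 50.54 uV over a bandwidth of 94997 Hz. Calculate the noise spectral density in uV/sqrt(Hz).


Noise spectral density = Vrms / sqrt(BW).
NSD = 50.54 / sqrt(94997)
NSD = 50.54 / 308.2158
NSD = 0.164 uV/sqrt(Hz)

0.164 uV/sqrt(Hz)


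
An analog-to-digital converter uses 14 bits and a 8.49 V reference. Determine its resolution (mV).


The resolution (LSB) of an ADC is Vref / 2^n.
LSB = 8.49 / 2^14
LSB = 8.49 / 16384
LSB = 0.00051819 V = 0.51818848 mV

0.51818848 mV


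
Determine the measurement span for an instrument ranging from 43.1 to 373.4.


Span = upper range - lower range.
Span = 373.4 - (43.1)
Span = 330.3

330.3


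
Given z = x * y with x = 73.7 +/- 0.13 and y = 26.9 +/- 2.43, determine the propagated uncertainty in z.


For a product z = x*y, the relative uncertainty is:
uz/z = sqrt((ux/x)^2 + (uy/y)^2)
Relative uncertainties: ux/x = 0.13/73.7 = 0.001764
uy/y = 2.43/26.9 = 0.090335
z = 73.7 * 26.9 = 1982.5
uz = 1982.5 * sqrt(0.001764^2 + 0.090335^2) = 179.125

179.125


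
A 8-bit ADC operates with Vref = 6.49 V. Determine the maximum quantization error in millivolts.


The maximum quantization error is +/- LSB/2.
LSB = Vref / 2^n = 6.49 / 256 = 0.02535156 V
Max error = LSB / 2 = 0.02535156 / 2 = 0.01267578 V
Max error = 12.6758 mV

12.6758 mV


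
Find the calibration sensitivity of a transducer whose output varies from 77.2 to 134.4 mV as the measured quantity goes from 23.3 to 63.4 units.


Sensitivity = (y2 - y1) / (x2 - x1).
S = (134.4 - 77.2) / (63.4 - 23.3)
S = 57.2 / 40.1
S = 1.4264 mV/unit

1.4264 mV/unit


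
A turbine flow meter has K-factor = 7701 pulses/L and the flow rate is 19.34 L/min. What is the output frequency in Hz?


Frequency = K * Q / 60 (converting L/min to L/s).
f = 7701 * 19.34 / 60
f = 148937.34 / 60
f = 2482.29 Hz

2482.29 Hz


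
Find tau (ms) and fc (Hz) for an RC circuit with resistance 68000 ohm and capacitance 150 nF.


Time constant: tau = R * C.
tau = 68000 * 1.50e-07 = 0.0102 s
tau = 10.2 ms
Cutoff frequency: fc = 1 / (2*pi*R*C).
fc = 1 / (2*pi*0.0102) = 15.6 Hz

tau = 10.2 ms, fc = 15.6 Hz


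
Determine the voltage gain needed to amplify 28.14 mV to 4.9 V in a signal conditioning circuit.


Gain = Vout / Vin (converting to same units).
G = 4.9 V / 28.14 mV
G = 4900.0 mV / 28.14 mV
G = 174.13

174.13


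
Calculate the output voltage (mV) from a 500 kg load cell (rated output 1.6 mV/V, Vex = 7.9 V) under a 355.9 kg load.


Vout = rated_output * Vex * (load / capacity).
Vout = 1.6 * 7.9 * (355.9 / 500)
Vout = 1.6 * 7.9 * 0.7118
Vout = 8.997 mV

8.997 mV


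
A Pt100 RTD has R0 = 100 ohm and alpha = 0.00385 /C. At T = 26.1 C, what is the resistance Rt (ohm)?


The RTD equation: Rt = R0 * (1 + alpha * T).
Rt = 100 * (1 + 0.00385 * 26.1)
Rt = 100 * (1 + 0.100485)
Rt = 100 * 1.100485
Rt = 110.048 ohm

110.048 ohm


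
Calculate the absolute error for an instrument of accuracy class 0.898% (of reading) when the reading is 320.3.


Absolute error = (accuracy% / 100) * reading.
Error = (0.898 / 100) * 320.3
Error = 0.00898 * 320.3
Error = 2.8763

2.8763


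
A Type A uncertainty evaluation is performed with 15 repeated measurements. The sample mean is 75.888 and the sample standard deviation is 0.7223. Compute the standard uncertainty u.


The standard uncertainty for Type A evaluation is u = s / sqrt(n).
u = 0.7223 / sqrt(15)
u = 0.7223 / 3.873
u = 0.1865

0.1865


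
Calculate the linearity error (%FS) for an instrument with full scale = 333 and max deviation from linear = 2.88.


Linearity error = (max deviation / full scale) * 100%.
Linearity = (2.88 / 333) * 100
Linearity = 0.865 %FS

0.865 %FS


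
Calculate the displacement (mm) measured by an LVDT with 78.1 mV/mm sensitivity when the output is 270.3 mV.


Displacement = Vout / sensitivity.
d = 270.3 / 78.1
d = 3.461 mm

3.461 mm


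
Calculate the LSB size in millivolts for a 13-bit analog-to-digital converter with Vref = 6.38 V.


The resolution (LSB) of an ADC is Vref / 2^n.
LSB = 6.38 / 2^13
LSB = 6.38 / 8192
LSB = 0.00077881 V = 0.77880859 mV

0.77880859 mV


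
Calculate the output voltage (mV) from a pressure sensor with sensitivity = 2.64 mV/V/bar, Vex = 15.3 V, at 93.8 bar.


Output = sensitivity * Vex * P.
Vout = 2.64 * 15.3 * 93.8
Vout = 40.392 * 93.8
Vout = 3788.77 mV

3788.77 mV


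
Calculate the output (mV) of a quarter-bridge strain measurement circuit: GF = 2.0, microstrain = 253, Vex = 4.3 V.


Quarter bridge output: Vout = (GF * epsilon * Vex) / 4.
Vout = (2.0 * 253e-6 * 4.3) / 4
Vout = 0.0021758 / 4 V
Vout = 0.00054395 V = 0.5439 mV

0.5439 mV


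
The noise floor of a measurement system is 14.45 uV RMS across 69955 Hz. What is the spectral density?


Noise spectral density = Vrms / sqrt(BW).
NSD = 14.45 / sqrt(69955)
NSD = 14.45 / 264.4901
NSD = 0.0546 uV/sqrt(Hz)

0.0546 uV/sqrt(Hz)


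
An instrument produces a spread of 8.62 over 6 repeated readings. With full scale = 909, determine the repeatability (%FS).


Repeatability = (spread / full scale) * 100%.
R = (8.62 / 909) * 100
R = 0.948 %FS

0.948 %FS


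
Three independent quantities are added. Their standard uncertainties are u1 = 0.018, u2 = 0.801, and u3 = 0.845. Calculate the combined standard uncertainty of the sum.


For a sum of independent quantities, uc = sqrt(u1^2 + u2^2 + u3^2).
uc = sqrt(0.018^2 + 0.801^2 + 0.845^2)
uc = sqrt(0.000324 + 0.641601 + 0.714025)
uc = 1.1645

1.1645


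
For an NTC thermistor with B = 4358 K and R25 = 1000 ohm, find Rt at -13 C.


NTC thermistor equation: Rt = R25 * exp(B * (1/T - 1/T25)).
T in Kelvin: 260.15 K, T25 = 298.15 K
1/T - 1/T25 = 1/260.15 - 1/298.15 = 0.00048992
B * (1/T - 1/T25) = 4358 * 0.00048992 = 2.1351
Rt = 1000 * exp(2.1351) = 8457.6 ohm

8457.6 ohm


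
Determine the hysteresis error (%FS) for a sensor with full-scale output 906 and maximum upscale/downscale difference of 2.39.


Hysteresis = (max difference / full scale) * 100%.
H = (2.39 / 906) * 100
H = 0.264 %FS

0.264 %FS


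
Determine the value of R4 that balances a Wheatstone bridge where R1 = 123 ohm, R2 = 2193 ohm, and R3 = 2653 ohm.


At balance: R1*R4 = R2*R3, so R4 = R2*R3/R1.
R4 = 2193 * 2653 / 123
R4 = 5818029 / 123
R4 = 47301.05 ohm

47301.05 ohm


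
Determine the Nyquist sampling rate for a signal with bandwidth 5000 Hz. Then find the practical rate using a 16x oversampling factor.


By Nyquist theorem, fs_min = 2 * fmax.
fs_min = 2 * 5000 = 10000 Hz
Practical rate = 16 * fs_min = 16 * 10000 = 160000 Hz

fs_min = 10000 Hz, fs_practical = 160000 Hz


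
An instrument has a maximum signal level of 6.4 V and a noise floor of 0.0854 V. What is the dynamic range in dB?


Dynamic range = 20 * log10(Vmax / Vnoise).
DR = 20 * log10(6.4 / 0.0854)
DR = 20 * log10(74.94)
DR = 37.49 dB

37.49 dB


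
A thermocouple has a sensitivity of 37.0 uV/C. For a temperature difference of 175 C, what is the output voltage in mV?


The thermocouple output V = sensitivity * dT.
V = 37.0 uV/C * 175 C
V = 6475.0 uV
V = 6.475 mV

6.475 mV


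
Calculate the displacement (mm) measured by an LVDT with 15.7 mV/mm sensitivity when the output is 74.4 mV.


Displacement = Vout / sensitivity.
d = 74.4 / 15.7
d = 4.739 mm

4.739 mm


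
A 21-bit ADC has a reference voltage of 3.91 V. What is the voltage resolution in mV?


The resolution (LSB) of an ADC is Vref / 2^n.
LSB = 3.91 / 2^21
LSB = 3.91 / 2097152
LSB = 1.86e-06 V = 0.00186443 mV

0.00186443 mV


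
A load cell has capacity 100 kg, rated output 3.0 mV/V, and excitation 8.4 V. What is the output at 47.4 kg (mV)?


Vout = rated_output * Vex * (load / capacity).
Vout = 3.0 * 8.4 * (47.4 / 100)
Vout = 3.0 * 8.4 * 0.474
Vout = 11.945 mV

11.945 mV


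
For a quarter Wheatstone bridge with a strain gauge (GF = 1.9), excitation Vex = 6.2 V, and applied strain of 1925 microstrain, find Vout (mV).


Quarter bridge output: Vout = (GF * epsilon * Vex) / 4.
Vout = (1.9 * 1925e-6 * 6.2) / 4
Vout = 0.0226765 / 4 V
Vout = 0.00566912 V = 5.6691 mV

5.6691 mV


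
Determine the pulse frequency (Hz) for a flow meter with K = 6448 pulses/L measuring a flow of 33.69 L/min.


Frequency = K * Q / 60 (converting L/min to L/s).
f = 6448 * 33.69 / 60
f = 217233.12 / 60
f = 3620.55 Hz

3620.55 Hz


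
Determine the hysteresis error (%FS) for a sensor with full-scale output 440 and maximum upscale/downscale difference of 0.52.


Hysteresis = (max difference / full scale) * 100%.
H = (0.52 / 440) * 100
H = 0.118 %FS

0.118 %FS


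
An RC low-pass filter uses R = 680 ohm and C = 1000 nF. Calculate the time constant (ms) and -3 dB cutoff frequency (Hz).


Time constant: tau = R * C.
tau = 680 * 1.00e-06 = 0.00068 s
tau = 0.68 ms
Cutoff frequency: fc = 1 / (2*pi*R*C).
fc = 1 / (2*pi*0.00068) = 234.05 Hz

tau = 0.68 ms, fc = 234.05 Hz


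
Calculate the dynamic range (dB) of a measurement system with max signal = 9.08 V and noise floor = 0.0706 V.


Dynamic range = 20 * log10(Vmax / Vnoise).
DR = 20 * log10(9.08 / 0.0706)
DR = 20 * log10(128.61)
DR = 42.19 dB

42.19 dB


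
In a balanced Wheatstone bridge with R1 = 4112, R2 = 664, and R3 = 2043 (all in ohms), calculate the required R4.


At balance: R1*R4 = R2*R3, so R4 = R2*R3/R1.
R4 = 664 * 2043 / 4112
R4 = 1356552 / 4112
R4 = 329.9 ohm

329.9 ohm


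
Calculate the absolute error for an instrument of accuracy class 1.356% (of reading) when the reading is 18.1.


Absolute error = (accuracy% / 100) * reading.
Error = (1.356 / 100) * 18.1
Error = 0.01356 * 18.1
Error = 0.2454

0.2454


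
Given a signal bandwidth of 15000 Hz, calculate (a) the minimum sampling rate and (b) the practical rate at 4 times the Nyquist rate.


By Nyquist theorem, fs_min = 2 * fmax.
fs_min = 2 * 15000 = 30000 Hz
Practical rate = 4 * fs_min = 4 * 30000 = 120000 Hz

fs_min = 30000 Hz, fs_practical = 120000 Hz


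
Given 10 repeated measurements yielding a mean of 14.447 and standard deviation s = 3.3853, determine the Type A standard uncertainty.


The standard uncertainty for Type A evaluation is u = s / sqrt(n).
u = 3.3853 / sqrt(10)
u = 3.3853 / 3.1623
u = 1.0705

1.0705


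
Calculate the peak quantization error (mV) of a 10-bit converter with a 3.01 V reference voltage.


The maximum quantization error is +/- LSB/2.
LSB = Vref / 2^n = 3.01 / 1024 = 0.00293945 V
Max error = LSB / 2 = 0.00293945 / 2 = 0.00146973 V
Max error = 1.4697 mV

1.4697 mV


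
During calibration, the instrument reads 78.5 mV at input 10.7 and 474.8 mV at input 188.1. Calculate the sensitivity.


Sensitivity = (y2 - y1) / (x2 - x1).
S = (474.8 - 78.5) / (188.1 - 10.7)
S = 396.3 / 177.4
S = 2.2339 mV/unit

2.2339 mV/unit


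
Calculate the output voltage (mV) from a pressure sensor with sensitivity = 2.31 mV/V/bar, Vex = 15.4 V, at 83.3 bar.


Output = sensitivity * Vex * P.
Vout = 2.31 * 15.4 * 83.3
Vout = 35.574 * 83.3
Vout = 2963.31 mV

2963.31 mV


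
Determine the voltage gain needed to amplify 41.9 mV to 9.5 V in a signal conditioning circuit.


Gain = Vout / Vin (converting to same units).
G = 9.5 V / 41.9 mV
G = 9500.0 mV / 41.9 mV
G = 226.73

226.73


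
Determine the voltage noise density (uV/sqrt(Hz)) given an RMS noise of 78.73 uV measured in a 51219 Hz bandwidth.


Noise spectral density = Vrms / sqrt(BW).
NSD = 78.73 / sqrt(51219)
NSD = 78.73 / 226.3162
NSD = 0.3479 uV/sqrt(Hz)

0.3479 uV/sqrt(Hz)


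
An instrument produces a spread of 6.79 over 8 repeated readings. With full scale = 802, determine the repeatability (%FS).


Repeatability = (spread / full scale) * 100%.
R = (6.79 / 802) * 100
R = 0.847 %FS

0.847 %FS


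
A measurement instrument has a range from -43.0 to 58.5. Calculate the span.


Span = upper range - lower range.
Span = 58.5 - (-43.0)
Span = 101.5

101.5


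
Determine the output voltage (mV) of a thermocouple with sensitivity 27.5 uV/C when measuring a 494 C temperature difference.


The thermocouple output V = sensitivity * dT.
V = 27.5 uV/C * 494 C
V = 13585.0 uV
V = 13.585 mV

13.585 mV


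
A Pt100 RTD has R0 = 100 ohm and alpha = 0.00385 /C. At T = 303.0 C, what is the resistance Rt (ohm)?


The RTD equation: Rt = R0 * (1 + alpha * T).
Rt = 100 * (1 + 0.00385 * 303.0)
Rt = 100 * (1 + 1.16655)
Rt = 100 * 2.16655
Rt = 216.655 ohm

216.655 ohm


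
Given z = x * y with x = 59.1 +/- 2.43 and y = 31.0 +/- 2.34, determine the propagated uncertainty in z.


For a product z = x*y, the relative uncertainty is:
uz/z = sqrt((ux/x)^2 + (uy/y)^2)
Relative uncertainties: ux/x = 2.43/59.1 = 0.041117
uy/y = 2.34/31.0 = 0.075484
z = 59.1 * 31.0 = 1832.1
uz = 1832.1 * sqrt(0.041117^2 + 0.075484^2) = 157.48

157.48


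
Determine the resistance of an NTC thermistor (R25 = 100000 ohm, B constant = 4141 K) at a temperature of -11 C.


NTC thermistor equation: Rt = R25 * exp(B * (1/T - 1/T25)).
T in Kelvin: 262.15 K, T25 = 298.15 K
1/T - 1/T25 = 1/262.15 - 1/298.15 = 0.00046059
B * (1/T - 1/T25) = 4141 * 0.00046059 = 1.9073
Rt = 100000 * exp(1.9073) = 673500.0 ohm

673500.0 ohm


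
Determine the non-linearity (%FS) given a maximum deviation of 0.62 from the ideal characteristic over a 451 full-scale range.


Linearity error = (max deviation / full scale) * 100%.
Linearity = (0.62 / 451) * 100
Linearity = 0.137 %FS

0.137 %FS


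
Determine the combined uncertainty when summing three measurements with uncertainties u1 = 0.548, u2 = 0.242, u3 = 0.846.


For a sum of independent quantities, uc = sqrt(u1^2 + u2^2 + u3^2).
uc = sqrt(0.548^2 + 0.242^2 + 0.846^2)
uc = sqrt(0.300304 + 0.058564 + 0.715716)
uc = 1.0366

1.0366


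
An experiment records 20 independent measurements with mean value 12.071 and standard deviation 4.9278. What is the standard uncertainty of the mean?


The standard uncertainty for Type A evaluation is u = s / sqrt(n).
u = 4.9278 / sqrt(20)
u = 4.9278 / 4.4721
u = 1.1019

1.1019


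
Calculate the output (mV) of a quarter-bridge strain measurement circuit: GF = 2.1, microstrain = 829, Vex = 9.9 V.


Quarter bridge output: Vout = (GF * epsilon * Vex) / 4.
Vout = (2.1 * 829e-6 * 9.9) / 4
Vout = 0.01723491 / 4 V
Vout = 0.00430873 V = 4.3087 mV

4.3087 mV


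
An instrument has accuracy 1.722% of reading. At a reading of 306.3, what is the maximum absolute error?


Absolute error = (accuracy% / 100) * reading.
Error = (1.722 / 100) * 306.3
Error = 0.01722 * 306.3
Error = 5.2745

5.2745
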